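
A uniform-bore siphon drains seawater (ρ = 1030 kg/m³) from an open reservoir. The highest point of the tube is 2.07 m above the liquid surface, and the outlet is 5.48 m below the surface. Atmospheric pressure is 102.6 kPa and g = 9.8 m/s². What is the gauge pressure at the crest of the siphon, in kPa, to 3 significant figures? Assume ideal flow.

-76.2 kPa

From the surface to the outlet (both open to atmosphere, surface at rest): v = √(2g·h_out) = √(2·9.8·5.48) = 10.4 m/s.
With constant cross-section the crest speed equals v; applying Bernoulli from the surface up to the crest, P_top = P_atm − ½ρv² − ρg·h_top.
P_top = 102600 − ½·1030·10.4² − 1030·9.8·2.07 = 26400 Pa. So P_gauge = P_top − P_atm = -76200 Pa.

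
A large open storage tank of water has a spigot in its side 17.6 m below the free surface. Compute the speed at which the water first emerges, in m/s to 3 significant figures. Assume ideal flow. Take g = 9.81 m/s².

Bernoulli from surface to hole (P equal, v_surface ≈ 0): v = √(2gh) = √(2×9.81×17.6) = 18.6 m/s.

18.6 m/s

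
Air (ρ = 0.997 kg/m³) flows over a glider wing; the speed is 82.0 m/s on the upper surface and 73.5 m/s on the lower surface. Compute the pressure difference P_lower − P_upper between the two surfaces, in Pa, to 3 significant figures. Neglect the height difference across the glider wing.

659 Pa

Bernoulli (same height): P_lower − P_upper = ½ρ(v_upper² − v_lower²).
ΔP = ½·0.997·(82.0² − 73.5²) = 659 Pa.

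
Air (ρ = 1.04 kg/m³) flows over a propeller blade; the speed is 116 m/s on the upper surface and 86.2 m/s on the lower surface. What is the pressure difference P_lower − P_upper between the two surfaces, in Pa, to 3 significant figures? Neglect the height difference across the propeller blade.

Bernoulli (same height): P_lower − P_upper = ½ρ(v_upper² − v_lower²).
ΔP = ½·1.04·(116² − 86.2²) = 3130 Pa.

ΔP ≈ 3130 Pa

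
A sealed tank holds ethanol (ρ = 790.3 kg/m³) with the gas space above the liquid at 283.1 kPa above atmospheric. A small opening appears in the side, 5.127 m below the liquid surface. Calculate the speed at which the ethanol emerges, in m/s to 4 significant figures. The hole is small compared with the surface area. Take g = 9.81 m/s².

v = 28.58 m/s

Take point 1 at the surface (v₁ ≈ 0) and point 2 at the hole (at atmospheric pressure). Bernoulli: P₁ + ρg h = P_atm + ½ρv₂².
With P₁ − P_atm = 283100 Pa, v₂ = √(2gh + 2ΔP/ρ) = √(2·9.81·5.127 + 2·283100/790.3) = 28.58 m/s.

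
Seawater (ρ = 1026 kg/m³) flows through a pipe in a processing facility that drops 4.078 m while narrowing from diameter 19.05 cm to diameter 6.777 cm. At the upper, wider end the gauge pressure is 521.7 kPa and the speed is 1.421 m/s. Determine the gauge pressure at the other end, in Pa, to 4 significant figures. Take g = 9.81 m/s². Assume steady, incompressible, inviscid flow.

Continuity gives A₁v₁ = A₂v₂, so v₂ = (285.0 cm²)/(36.07 cm²) × 1.421 m/s = 11.23 m/s.
Applying Bernoulli between the two ends and solving for P₂: P₂ = P₁ + ½ρ(v₁² − v₂²) − ρgΔh.
P₂ = 521700 + ½·1026·(1.421² − 11.23²) − 1026·9.81·(−4.078) = 521700 + (-63640) − (-41050) = 499100 Pa.

P₂ ≈ 499100 Pa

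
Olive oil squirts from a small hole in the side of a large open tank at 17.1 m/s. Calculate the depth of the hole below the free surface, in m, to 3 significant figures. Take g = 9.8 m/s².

Inverting v = √(2gh) gives h = v² / 2g.
h = 17.1²/(2·9.8) = 292/19.60 = 14.9 m.

h ≈ 14.9 m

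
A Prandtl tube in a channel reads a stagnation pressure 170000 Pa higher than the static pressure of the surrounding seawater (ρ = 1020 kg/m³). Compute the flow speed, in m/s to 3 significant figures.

Bernoulli between the free stream and the stagnation point: ½ρv² = P_stag − P_static.
v = √(2ΔP/ρ) = √(2·170000/1020) = 18.3 m/s.

18.3 m/s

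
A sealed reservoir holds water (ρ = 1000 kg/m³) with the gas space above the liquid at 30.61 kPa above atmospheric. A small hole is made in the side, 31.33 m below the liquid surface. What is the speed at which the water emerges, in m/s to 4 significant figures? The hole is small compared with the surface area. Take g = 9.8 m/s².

25.99 m/s

Take point 1 at the surface (v₁ ≈ 0) and point 2 at the hole (at atmospheric pressure). Bernoulli: P₁ + ρg h = P_atm + ½ρv₂².
With P₁ − P_atm = 30610 Pa, v₂ = √(2gh + 2ΔP/ρ) = √(2·9.8·31.33 + 2·30610/1000) = 25.99 m/s.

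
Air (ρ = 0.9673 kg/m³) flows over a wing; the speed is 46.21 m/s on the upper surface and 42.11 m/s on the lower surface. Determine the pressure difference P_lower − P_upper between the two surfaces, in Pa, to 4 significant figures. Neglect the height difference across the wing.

ΔP ≈ 175.1 Pa

With negligible Δh, P + ½ρv² is constant, so P_low − P_up = ½ρ(v_up² − v_low²).
ΔP = ½·0.9673·(46.21² − 42.11²) = 175.1 Pa.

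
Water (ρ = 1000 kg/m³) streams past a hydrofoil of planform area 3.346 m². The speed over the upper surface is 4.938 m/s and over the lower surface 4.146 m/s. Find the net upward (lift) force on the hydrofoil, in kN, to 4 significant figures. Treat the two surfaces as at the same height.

From P + ½ρv² = const at equal height, P_low − P_up = ½ρ(v_up² − v_low²).
ΔP = ½·1000·(4.938² − 4.146²) = 3597 Pa.
Lift = ΔP · A = 3597 × 3.346 = 12040 N.

F ≈ 12.04 kN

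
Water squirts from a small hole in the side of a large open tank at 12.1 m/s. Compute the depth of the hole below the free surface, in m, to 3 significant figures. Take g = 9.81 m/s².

Inverting v = √(2gh) gives h = v² / 2g.
h = 12.1²/(2·9.81) = 146/19.62 = 7.46 m.

h ≈ 7.46 m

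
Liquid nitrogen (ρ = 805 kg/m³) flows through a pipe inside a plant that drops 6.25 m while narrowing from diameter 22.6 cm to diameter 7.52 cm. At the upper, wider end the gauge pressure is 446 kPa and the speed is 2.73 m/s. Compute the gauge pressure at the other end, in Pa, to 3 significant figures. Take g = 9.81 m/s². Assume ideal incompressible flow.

254000 Pa

Continuity gives A₁v₁ = A₂v₂, so v₂ = (401 cm²)/(44.4 cm²) × 2.73 m/s = 24.7 m/s.
Bernoulli: P₁ + ½ρv₁² + ρg h₁ = P₂ + ½ρv₂² + ρg h₂, so P₂ = P₁ + ½ρ(v₁² − v₂²) − ρg(h₂ − h₁).
P₂ = 446000 + ½·805·(2.73² − 24.7²) − 805·9.81·(−6.25) = 446000 + (-242000) − (-49400) = 254000 Pa.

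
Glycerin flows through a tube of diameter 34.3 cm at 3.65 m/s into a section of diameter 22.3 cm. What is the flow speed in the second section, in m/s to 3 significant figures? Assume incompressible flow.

v₂ = 8.64 m/s

Mass conservation (A₁v₁ = A₂v₂) gives v₂ = 3.65 × 924/391 = 8.64 m/s.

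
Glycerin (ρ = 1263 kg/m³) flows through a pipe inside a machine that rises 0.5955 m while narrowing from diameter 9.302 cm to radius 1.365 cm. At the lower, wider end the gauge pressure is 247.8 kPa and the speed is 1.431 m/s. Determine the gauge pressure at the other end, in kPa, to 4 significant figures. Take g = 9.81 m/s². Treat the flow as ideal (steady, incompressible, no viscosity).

P₂ ≈ 67.41 kPa

Continuity gives A₁v₁ = A₂v₂, so v₂ = (67.96 cm²)/(5.853 cm²) × 1.431 m/s = 16.61 m/s.
Energy conservation along the streamline gives P₂ = P₁ − ½ρ(v₂² − v₁²) − ρg(h₂ − h₁).
P₂ = 247800 + ½·1263·(1.431² − 16.61²) − 1263·9.81·(+0.5955) = 247800 + (-173000) − (7378) = 67410 Pa.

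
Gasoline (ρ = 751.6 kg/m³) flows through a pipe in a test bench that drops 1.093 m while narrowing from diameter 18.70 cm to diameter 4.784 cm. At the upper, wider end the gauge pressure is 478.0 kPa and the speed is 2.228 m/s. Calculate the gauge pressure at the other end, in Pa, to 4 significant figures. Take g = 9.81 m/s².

The volume flow rate is constant, so v₂ = (A₁/A₂)v₁ = (274.6/17.98)·2.228 = 34.04 m/s.
Bernoulli: P₁ + ½ρv₁² + ρg h₁ = P₂ + ½ρv₂² + ρg h₂, so P₂ = P₁ + ½ρ(v₁² − v₂²) − ρg(h₂ − h₁).
P₂ = 478000 + ½·751.6·(2.228² − 34.04²) − 751.6·9.81·(−1.093) = 478000 + (-433600) − (-8059) = 52420 Pa.

P₂ = 52420 Pa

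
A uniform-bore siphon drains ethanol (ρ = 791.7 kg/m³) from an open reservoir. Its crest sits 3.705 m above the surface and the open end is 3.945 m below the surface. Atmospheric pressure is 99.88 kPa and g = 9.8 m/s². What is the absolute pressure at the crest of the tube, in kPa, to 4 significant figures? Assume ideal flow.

40.53 kPa

The outlet speed comes from Torricelli: v = √(2g·3.945) = 8.793 m/s.
Continuity keeps v the same throughout the tube; from surface to crest, P_atm + 0 = P_top + ½ρv² + ρg·h_top.
P_top = 99880 − ½·791.7·8.793² − 791.7·9.8·3.705 = 40530 Pa.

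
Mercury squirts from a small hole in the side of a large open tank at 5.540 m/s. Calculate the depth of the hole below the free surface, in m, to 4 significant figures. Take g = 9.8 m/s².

Inverting v = √(2gh) gives h = v² / 2g.
h = 5.540²/(2·9.8) = 30.69/19.60 = 1.566 m.

h = 1.566 m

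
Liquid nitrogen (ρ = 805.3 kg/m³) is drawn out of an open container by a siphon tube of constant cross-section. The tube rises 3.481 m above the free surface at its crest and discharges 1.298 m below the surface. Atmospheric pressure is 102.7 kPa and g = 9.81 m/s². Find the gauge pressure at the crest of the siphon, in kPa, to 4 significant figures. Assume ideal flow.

Bernoulli surface→outlet gives ½v² = g·h_out, so v = √(2·9.81·1.298) = 5.046 m/s.
Continuity keeps v the same throughout the tube; from surface to crest, P_atm + 0 = P_top + ½ρv² + ρg·h_top.
P_top = 102700 − ½·805.3·5.046² − 805.3·9.81·3.481 = 64950 Pa. So P_gauge = P_top − P_atm = -37750 Pa.

P_gauge ≈ -37.75 kPa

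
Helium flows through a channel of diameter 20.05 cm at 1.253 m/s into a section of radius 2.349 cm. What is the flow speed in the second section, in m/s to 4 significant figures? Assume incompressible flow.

By continuity, v₂ = v₁·A₁/A₂ = 1.253·(315.7/17.33) = 22.82 m/s.

v₂ ≈ 22.82 m/s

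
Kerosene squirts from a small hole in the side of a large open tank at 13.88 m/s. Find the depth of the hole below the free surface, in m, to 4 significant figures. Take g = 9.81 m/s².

Inverting v = √(2gh) gives h = v² / 2g.
h = 13.88²/(2·9.81) = 192.7/19.62 = 9.819 m.

h ≈ 9.819 m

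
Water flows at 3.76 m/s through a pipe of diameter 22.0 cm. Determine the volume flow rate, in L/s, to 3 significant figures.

Q ≈ 143 L/s

Q = A·v = 0.0380 m² × 3.76 m/s = 0.143 m³/s.
Converting: 0.143 m³/s × 1000 = 143 L/s.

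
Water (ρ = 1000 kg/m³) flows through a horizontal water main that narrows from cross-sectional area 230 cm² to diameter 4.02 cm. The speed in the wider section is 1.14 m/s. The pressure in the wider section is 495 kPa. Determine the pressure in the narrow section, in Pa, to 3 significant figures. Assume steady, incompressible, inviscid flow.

By continuity, v₂ = v₁·A₁/A₂ = 1.14·(230/12.7) = 20.7 m/s.
Along the horizontal streamline, P + ½ρv² is constant.
P₂ = P₁ − ½ρ(v₂² − v₁²) = 495000 − ½·1000·(20.7² − 1.14²) = 495000 − 213000 = 282000 Pa.

P₂ = 282000 Pa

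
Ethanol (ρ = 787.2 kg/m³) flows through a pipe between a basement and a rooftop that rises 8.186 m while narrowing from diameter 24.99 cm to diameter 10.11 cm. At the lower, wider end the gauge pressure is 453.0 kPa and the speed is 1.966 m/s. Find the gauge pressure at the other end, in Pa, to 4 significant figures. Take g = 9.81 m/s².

P₂ ≈ 334500 Pa

The volume flow rate is constant, so v₂ = (A₁/A₂)v₁ = (490.5/80.28)·1.966 = 12.01 m/s.
Applying Bernoulli between the two ends and solving for P₂: P₂ = P₁ + ½ρ(v₁² − v₂²) − ρgΔh.
P₂ = 453000 + ½·787.2·(1.966² − 12.01²) − 787.2·9.81·(+8.186) = 453000 + (-55270) − (63220) = 334500 Pa.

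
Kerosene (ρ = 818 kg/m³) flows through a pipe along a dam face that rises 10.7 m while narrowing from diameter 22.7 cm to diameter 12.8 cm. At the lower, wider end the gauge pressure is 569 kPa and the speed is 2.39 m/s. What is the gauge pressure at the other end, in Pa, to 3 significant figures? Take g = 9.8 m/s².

The volume flow rate is constant, so v₂ = (A₁/A₂)v₁ = (405/129)·2.39 = 7.52 m/s.
Applying Bernoulli between the two ends and solving for P₂: P₂ = P₁ + ½ρ(v₁² − v₂²) − ρgΔh.
P₂ = 569000 + ½·818·(2.39² − 7.52²) − 818·9.8·(+10.7) = 569000 + (-20800) − (85800) = 462000 Pa.

P₂ ≈ 462000 Pa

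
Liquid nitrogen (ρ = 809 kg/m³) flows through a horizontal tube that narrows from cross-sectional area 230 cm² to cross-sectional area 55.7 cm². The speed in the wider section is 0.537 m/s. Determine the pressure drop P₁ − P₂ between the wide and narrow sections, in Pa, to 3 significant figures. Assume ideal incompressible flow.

ΔP ≈ 1870 Pa

The volume flow rate is constant, so v₂ = (A₁/A₂)v₁ = (230/55.7)·0.537 = 2.22 m/s.
Along the horizontal streamline, P + ½ρv² is constant.
P₁ − P₂ = ½·809·(2.22² − 0.537²) = ½·809·4.63 = 1870 Pa.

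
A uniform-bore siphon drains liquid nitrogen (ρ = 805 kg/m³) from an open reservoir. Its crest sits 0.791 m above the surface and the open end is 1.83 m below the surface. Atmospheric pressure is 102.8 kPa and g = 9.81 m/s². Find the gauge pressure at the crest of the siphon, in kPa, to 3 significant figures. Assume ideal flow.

From the surface to the outlet (both open to atmosphere, surface at rest): v = √(2g·h_out) = √(2·9.81·1.83) = 5.99 m/s.
The bore is uniform, so the speed at the crest is the same v. Bernoulli surface→crest: P_atm = P_top + ½ρv² + ρg·h_top.
P_top = 102800 − ½·805·5.99² − 805·9.81·0.791 = 82100 Pa. So P_gauge = P_top − P_atm = -20700 Pa.

-20.7 kPa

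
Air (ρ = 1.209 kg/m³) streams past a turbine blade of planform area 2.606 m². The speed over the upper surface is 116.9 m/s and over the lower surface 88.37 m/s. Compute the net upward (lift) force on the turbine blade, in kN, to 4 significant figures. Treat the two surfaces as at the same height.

F = 9.226 kN

With equal heights on the two surfaces, Bernoulli gives P_lower − P_upper = ½ρ(v_upper² − v_lower²).
ΔP = ½·1.209·(116.9² − 88.37²) = 3540 Pa.
Lift = ΔP · A = 3540 × 2.606 = 9226 N.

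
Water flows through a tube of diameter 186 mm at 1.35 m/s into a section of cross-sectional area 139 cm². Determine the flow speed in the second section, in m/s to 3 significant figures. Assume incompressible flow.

v₂ ≈ 2.64 m/s

Continuity gives A₁v₁ = A₂v₂, so v₂ = (272 cm²)/(139 cm²) × 1.35 m/s = 2.64 m/s.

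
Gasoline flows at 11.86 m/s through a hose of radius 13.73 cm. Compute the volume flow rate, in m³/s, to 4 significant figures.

Q = 0.7024 m³/s

Q = A·v = 0.05922 m² × 11.86 m/s = 0.7024 m³/s.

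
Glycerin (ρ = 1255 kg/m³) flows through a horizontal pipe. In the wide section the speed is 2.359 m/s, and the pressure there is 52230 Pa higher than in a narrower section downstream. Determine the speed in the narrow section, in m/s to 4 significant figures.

With h₁ = h₂, rearranging Bernoulli gives v₂ = √(v₁² + 2ΔP/ρ).
v₂ = √(2.359² + 2·52230/1255) = √(5.565 + 83.24) = 9.423 m/s.

v₂ = 9.423 m/s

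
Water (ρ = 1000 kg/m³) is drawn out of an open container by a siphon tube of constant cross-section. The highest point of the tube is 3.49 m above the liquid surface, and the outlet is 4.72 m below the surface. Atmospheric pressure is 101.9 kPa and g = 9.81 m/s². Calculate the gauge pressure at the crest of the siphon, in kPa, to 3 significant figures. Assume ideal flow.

P_gauge ≈ -80.5 kPa

Bernoulli surface→outlet gives ½v² = g·h_out, so v = √(2·9.81·4.72) = 9.62 m/s.
The bore is uniform, so the speed at the crest is the same v. Bernoulli surface→crest: P_atm = P_top + ½ρv² + ρg·h_top.
P_top = 101900 − ½·1000·9.62² − 1000·9.81·3.49 = 21400 Pa. So P_gauge = P_top − P_atm = -80500 Pa.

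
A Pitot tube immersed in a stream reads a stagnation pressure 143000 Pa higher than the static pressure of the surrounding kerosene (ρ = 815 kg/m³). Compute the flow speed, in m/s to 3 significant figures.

Bernoulli between the free stream and the stagnation point: ½ρv² = P_stag − P_static.
v = √(2ΔP/ρ) = √(2·143000/815) = 18.7 m/s.

v = 18.7 m/s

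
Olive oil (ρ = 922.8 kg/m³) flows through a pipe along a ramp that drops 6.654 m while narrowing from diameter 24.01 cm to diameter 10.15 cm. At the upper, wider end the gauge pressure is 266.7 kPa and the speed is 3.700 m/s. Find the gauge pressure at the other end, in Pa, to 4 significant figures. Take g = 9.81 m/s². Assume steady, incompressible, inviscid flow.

Mass conservation (A₁v₁ = A₂v₂) gives v₂ = 3.700 × 452.8/80.91 = 20.70 m/s.
Applying Bernoulli between the two ends and solving for P₂: P₂ = P₁ + ½ρ(v₁² − v₂²) − ρgΔh.
P₂ = 266700 + ½·922.8·(3.700² − 20.70²) − 922.8·9.81·(−6.654) = 266700 + (-191500) − (-60240) = 135500 Pa.

135500 Pa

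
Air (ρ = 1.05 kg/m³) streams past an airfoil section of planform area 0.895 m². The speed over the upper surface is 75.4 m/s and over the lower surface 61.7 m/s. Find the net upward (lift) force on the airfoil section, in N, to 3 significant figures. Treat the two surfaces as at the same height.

883 N

The faster flow above has the lower pressure; Bernoulli (same height) gives ΔP = ½ρ(v_up² − v_low²).
ΔP = ½·1.05·(75.4² − 61.7²) = 986 Pa.
Lift = ΔP · A = 986 × 0.895 = 883 N.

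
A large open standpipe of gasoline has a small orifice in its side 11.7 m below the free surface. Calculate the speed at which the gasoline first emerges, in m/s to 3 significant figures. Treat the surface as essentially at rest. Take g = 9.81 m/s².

15.2 m/s

With the surface at rest and both surface and jet at atmospheric pressure, Bernoulli gives ρg h = ½ρv², so v = √(2gh) = √(2·9.81·11.7) = 15.2 m/s.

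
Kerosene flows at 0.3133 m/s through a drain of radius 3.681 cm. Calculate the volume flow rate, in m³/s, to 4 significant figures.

0.001334 m³/s

Q = A·v = 0.004257 m² × 0.3133 m/s = 0.001334 m³/s.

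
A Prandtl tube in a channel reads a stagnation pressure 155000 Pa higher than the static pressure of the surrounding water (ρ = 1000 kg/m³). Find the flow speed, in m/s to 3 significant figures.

v = 17.6 m/s

Bernoulli between the free stream and the stagnation point: ½ρv² = P_stag − P_static.
v = √(2ΔP/ρ) = √(2·155000/1000) = 17.6 m/s.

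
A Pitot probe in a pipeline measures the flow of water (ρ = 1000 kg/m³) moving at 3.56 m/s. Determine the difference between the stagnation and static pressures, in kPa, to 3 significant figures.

At the stagnation point the flow is brought to rest, so Bernoulli gives P_stag − P_static = ½ρv².
ΔP = ½·1000·3.56² = 6340 Pa.

ΔP ≈ 6.34 kPa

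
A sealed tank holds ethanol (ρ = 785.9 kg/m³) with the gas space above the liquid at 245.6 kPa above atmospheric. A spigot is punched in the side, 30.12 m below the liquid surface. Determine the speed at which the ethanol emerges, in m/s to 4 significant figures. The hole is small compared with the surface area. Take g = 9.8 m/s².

Take point 1 at the surface (v₁ ≈ 0) and point 2 at the hole (at atmospheric pressure). Bernoulli: P₁ + ρg h = P_atm + ½ρv₂².
With P₁ − P_atm = 245600 Pa, v₂ = √(2gh + 2ΔP/ρ) = √(2·9.8·30.12 + 2·245600/785.9) = 34.86 m/s.

v ≈ 34.86 m/s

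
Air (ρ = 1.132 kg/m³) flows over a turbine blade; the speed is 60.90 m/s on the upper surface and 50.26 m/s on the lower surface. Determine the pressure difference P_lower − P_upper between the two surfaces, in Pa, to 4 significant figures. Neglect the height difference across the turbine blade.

669.4 Pa

With negligible Δh, P + ½ρv² is constant, so P_low − P_up = ½ρ(v_up² − v_low²).
ΔP = ½·1.132·(60.90² − 50.26²) = 669.4 Pa.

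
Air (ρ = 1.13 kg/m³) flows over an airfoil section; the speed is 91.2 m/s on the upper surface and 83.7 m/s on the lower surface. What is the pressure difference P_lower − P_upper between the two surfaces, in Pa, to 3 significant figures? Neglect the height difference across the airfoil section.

741 Pa

With negligible Δh, P + ½ρv² is constant, so P_low − P_up = ½ρ(v_up² − v_low²).
ΔP = ½·1.13·(91.2² − 83.7²) = 741 Pa.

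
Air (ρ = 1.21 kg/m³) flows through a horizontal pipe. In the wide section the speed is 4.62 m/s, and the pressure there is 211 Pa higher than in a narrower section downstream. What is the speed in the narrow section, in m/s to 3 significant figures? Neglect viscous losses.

Along the level pipe P + ½ρv² is conserved, hence v₂² = v₁² + 2(P₁ − P₂)/ρ.
v₂ = √(4.62² + 2·211/1.21) = √(21.3 + 349) = 19.2 m/s.

v₂ = 19.2 m/s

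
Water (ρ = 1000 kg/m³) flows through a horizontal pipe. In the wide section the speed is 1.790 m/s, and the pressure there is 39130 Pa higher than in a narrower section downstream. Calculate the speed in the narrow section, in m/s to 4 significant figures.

With h₁ = h₂, rearranging Bernoulli gives v₂ = √(v₁² + 2ΔP/ρ).
v₂ = √(1.790² + 2·39130/1000) = √(3.204 + 78.26) = 9.026 m/s.

9.026 m/s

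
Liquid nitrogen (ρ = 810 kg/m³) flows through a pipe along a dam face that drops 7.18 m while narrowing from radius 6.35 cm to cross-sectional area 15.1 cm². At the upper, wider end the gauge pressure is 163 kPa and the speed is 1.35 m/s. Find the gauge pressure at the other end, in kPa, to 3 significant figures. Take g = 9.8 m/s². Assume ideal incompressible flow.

Mass conservation (A₁v₁ = A₂v₂) gives v₂ = 1.35 × 127/15.1 = 11.3 m/s.
Applying Bernoulli between the two ends and solving for P₂: P₂ = P₁ + ½ρ(v₁² − v₂²) − ρgΔh.
P₂ = 163000 + ½·810·(1.35² − 11.3²) − 810·9.8·(−7.18) = 163000 + (-51200) − (-57000) = 169000 Pa.

P₂ ≈ 169 kPa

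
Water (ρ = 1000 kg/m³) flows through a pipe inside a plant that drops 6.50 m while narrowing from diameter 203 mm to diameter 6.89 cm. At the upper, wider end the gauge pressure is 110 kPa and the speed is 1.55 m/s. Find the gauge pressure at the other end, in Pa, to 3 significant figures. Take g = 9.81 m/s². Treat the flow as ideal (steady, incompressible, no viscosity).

P₂ = 84400 Pa

By continuity, v₂ = v₁·A₁/A₂ = 1.55·(324/37.3) = 13.5 m/s.
Energy conservation along the streamline gives P₂ = P₁ − ½ρ(v₂² − v₁²) − ρg(h₂ − h₁).
P₂ = 110000 + ½·1000·(1.55² − 13.5²) − 1000·9.81·(−6.50) = 110000 + (-89300) − (-63800) = 84400 Pa.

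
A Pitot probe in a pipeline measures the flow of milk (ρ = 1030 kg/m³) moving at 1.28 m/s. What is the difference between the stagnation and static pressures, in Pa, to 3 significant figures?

ΔP ≈ 844 Pa

At the stagnation point the flow is brought to rest, so Bernoulli gives P_stag − P_static = ½ρv².
ΔP = ½·1030·1.28² = 844 Pa.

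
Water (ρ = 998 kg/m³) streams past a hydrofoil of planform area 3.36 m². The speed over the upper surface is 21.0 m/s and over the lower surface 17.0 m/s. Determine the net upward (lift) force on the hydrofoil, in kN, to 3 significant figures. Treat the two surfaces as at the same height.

255 kN

With equal heights on the two surfaces, Bernoulli gives P_lower − P_upper = ½ρ(v_upper² − v_lower²).
ΔP = ½·998·(21.0² − 17.0²) = 75800 Pa.
Lift = ΔP · A = 75800 × 3.36 = 255000 N.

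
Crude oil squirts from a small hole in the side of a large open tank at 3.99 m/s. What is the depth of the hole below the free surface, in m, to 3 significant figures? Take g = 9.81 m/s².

Torricelli: v = √(2gh), so h = v²/(2g).
h = 3.99²/(2·9.81) = 15.9/19.62 = 0.811 m.

0.811 m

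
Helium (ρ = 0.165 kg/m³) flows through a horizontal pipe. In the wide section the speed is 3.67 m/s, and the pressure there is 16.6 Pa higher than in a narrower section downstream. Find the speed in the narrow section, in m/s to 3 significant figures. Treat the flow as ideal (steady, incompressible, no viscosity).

Horizontal Bernoulli: P₁ + ½ρv₁² = P₂ + ½ρv₂², so v₂² = v₁² + 2(P₁ − P₂)/ρ.
v₂ = √(3.67² + 2·16.6/0.165) = √(13.5 + 201) = 14.7 m/s.

v₂ = 14.7 m/s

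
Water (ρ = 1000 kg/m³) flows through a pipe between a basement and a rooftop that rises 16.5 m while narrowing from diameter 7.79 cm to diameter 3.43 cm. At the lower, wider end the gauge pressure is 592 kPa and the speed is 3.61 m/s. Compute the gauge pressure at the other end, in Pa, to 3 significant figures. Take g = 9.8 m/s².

P₂ ≈ 263000 Pa

The volume flow rate is constant, so v₂ = (A₁/A₂)v₁ = (47.7/9.24)·3.61 = 18.6 m/s.
Energy conservation along the streamline gives P₂ = P₁ − ½ρ(v₂² − v₁²) − ρg(h₂ − h₁).
P₂ = 592000 + ½·1000·(3.61² − 18.6²) − 1000·9.8·(+16.5) = 592000 + (-167000) − (162000) = 263000 Pa.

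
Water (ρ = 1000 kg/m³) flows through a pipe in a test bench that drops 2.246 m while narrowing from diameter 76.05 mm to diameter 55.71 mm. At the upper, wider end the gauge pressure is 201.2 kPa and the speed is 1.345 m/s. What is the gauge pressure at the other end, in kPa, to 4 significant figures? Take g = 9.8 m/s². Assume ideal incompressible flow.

The volume flow rate is constant, so v₂ = (A₁/A₂)v₁ = (45.42/24.38)·1.345 = 2.506 m/s.
Applying Bernoulli between the two ends and solving for P₂: P₂ = P₁ + ½ρ(v₁² − v₂²) − ρgΔh.
P₂ = 201200 + ½·1000·(1.345² − 2.506²) − 1000·9.8·(−2.246) = 201200 + (-2237) − (-22010) = 221000 Pa.

P₂ ≈ 221.0 kPa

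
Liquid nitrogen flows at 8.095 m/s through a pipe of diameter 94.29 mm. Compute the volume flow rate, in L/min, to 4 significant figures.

Q ≈ 3391 L/min

Q = A·v = 0.006983 m² × 8.095 m/s = 0.05652 m³/s.
Converting: 0.05652 m³/s × 60000 = 3391 L/min.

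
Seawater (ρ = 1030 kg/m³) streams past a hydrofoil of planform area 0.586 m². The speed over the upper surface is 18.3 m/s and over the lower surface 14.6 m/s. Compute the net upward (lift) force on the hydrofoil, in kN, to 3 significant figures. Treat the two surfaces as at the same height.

F ≈ 36.7 kN

With equal heights on the two surfaces, Bernoulli gives P_lower − P_upper = ½ρ(v_upper² − v_lower²).
ΔP = ½·1030·(18.3² − 14.6²) = 62700 Pa.
Lift = ΔP · A = 62700 × 0.586 = 36700 N.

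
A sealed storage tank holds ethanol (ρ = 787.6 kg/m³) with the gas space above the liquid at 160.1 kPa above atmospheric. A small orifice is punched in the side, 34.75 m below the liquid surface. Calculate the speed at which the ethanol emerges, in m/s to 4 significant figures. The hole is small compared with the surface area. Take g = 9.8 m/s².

Take point 1 at the surface (v₁ ≈ 0) and point 2 at the hole (at atmospheric pressure). Bernoulli: P₁ + ρg h = P_atm + ½ρv₂².
With P₁ − P_atm = 160100 Pa, v₂ = √(2gh + 2ΔP/ρ) = √(2·9.8·34.75 + 2·160100/787.6) = 32.98 m/s.

v ≈ 32.98 m/s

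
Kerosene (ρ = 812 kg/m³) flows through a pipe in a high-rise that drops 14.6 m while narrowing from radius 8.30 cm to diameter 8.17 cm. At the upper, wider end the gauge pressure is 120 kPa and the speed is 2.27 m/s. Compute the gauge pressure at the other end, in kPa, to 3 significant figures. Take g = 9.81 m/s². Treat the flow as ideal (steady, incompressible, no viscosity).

By continuity, v₂ = v₁·A₁/A₂ = 2.27·(216/52.4) = 9.37 m/s.
Bernoulli: P₁ + ½ρv₁² + ρg h₁ = P₂ + ½ρv₂² + ρg h₂, so P₂ = P₁ + ½ρ(v₁² − v₂²) − ρg(h₂ − h₁).
P₂ = 120000 + ½·812·(2.27² − 9.37²) − 812·9.81·(−14.6) = 120000 + (-33600) − (-116000) = 203000 Pa.

P₂ ≈ 203 kPa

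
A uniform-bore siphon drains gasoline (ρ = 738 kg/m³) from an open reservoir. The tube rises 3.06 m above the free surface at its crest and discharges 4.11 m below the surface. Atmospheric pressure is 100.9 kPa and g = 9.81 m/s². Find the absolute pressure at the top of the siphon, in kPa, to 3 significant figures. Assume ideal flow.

Bernoulli surface→outlet gives ½v² = g·h_out, so v = √(2·9.81·4.11) = 8.98 m/s.
With constant cross-section the crest speed equals v; applying Bernoulli from the surface up to the crest, P_top = P_atm − ½ρv² − ρg·h_top.
P_top = 100900 − ½·738·8.98² − 738·9.81·3.06 = 49000 Pa.

P_top ≈ 49.0 kPa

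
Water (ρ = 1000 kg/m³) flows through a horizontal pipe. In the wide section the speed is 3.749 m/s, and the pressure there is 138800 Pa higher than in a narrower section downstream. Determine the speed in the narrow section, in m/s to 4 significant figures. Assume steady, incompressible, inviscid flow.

With h₁ = h₂, rearranging Bernoulli gives v₂ = √(v₁² + 2ΔP/ρ).
v₂ = √(3.749² + 2·138800/1000) = √(14.06 + 277.6) = 17.08 m/s.

v₂ ≈ 17.08 m/s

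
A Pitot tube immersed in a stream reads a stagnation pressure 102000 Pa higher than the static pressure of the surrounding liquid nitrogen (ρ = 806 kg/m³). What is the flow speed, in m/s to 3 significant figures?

At the stagnation point the flow is brought to rest, so Bernoulli gives P_stag − P_static = ½ρv².
v = √(2ΔP/ρ) = √(2·102000/806) = 15.9 m/s.

v = 15.9 m/s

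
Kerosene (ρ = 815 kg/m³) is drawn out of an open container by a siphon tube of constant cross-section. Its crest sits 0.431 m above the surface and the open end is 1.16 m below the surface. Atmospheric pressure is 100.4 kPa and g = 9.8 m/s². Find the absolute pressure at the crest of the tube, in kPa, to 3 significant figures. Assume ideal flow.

Bernoulli surface→outlet gives ½v² = g·h_out, so v = √(2·9.8·1.16) = 4.77 m/s.
Continuity keeps v the same throughout the tube; from surface to crest, P_atm + 0 = P_top + ½ρv² + ρg·h_top.
P_top = 100400 − ½·815·4.77² − 815·9.8·0.431 = 87700 Pa.

P_top = 87.7 kPa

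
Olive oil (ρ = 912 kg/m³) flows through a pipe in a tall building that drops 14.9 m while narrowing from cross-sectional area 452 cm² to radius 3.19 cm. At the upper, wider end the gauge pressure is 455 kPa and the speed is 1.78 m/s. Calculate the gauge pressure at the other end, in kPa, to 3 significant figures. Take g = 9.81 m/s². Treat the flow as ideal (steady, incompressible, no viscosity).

The volume flow rate is constant, so v₂ = (A₁/A₂)v₁ = (452/32.0)·1.78 = 25.2 m/s.
Bernoulli: P₁ + ½ρv₁² + ρg h₁ = P₂ + ½ρv₂² + ρg h₂, so P₂ = P₁ + ½ρ(v₁² − v₂²) − ρg(h₂ − h₁).
P₂ = 455000 + ½·912·(1.78² − 25.2²) − 912·9.81·(−14.9) = 455000 + (-287000) − (-133000) = 301000 Pa.

301 kPa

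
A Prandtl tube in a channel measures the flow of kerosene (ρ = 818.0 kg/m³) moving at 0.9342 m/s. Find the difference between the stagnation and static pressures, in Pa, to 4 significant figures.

Bernoulli between the free stream and the stagnation point: ½ρv² = P_stag − P_static.
ΔP = ½·818.0·0.9342² = 356.9 Pa.

ΔP ≈ 356.9 Pa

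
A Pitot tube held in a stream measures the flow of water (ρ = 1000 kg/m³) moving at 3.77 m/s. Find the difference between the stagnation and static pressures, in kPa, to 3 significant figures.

At the stagnation point the flow is brought to rest, so Bernoulli gives P_stag − P_static = ½ρv².
ΔP = ½·1000·3.77² = 7110 Pa.

ΔP = 7.11 kPa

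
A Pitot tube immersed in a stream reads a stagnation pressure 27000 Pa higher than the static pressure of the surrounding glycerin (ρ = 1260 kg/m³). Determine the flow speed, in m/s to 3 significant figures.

v ≈ 6.55 m/s

The dynamic pressure equals the rise in static pressure at the stagnation point: ΔP = ½ρv².
v = √(2ΔP/ρ) = √(2·27000/1260) = 6.55 m/s.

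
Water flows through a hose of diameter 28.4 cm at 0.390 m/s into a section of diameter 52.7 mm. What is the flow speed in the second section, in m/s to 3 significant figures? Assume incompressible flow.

v₂ ≈ 11.3 m/s

Continuity gives A₁v₁ = A₂v₂, so v₂ = (633 cm²)/(21.8 cm²) × 0.390 m/s = 11.3 m/s.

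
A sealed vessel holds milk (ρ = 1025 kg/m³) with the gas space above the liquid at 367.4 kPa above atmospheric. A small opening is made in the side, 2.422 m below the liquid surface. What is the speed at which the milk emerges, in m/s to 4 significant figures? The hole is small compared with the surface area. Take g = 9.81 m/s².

Take point 1 at the surface (v₁ ≈ 0) and point 2 at the hole (at atmospheric pressure). Bernoulli: P₁ + ρg h = P_atm + ½ρv₂².
With P₁ − P_atm = 367400 Pa, v₂ = √(2gh + 2ΔP/ρ) = √(2·9.81·2.422 + 2·367400/1025) = 27.65 m/s.

v = 27.65 m/s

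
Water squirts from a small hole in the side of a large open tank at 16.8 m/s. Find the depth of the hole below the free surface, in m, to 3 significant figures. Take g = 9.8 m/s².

h = 14.4 m

Inverting v = √(2gh) gives h = v² / 2g.
h = 16.8²/(2·9.8) = 282/19.60 = 14.4 m.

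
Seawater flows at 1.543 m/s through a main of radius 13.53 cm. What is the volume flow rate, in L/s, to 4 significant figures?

Q = A·v = 0.05751 m² × 1.543 m/s = 0.08874 m³/s.
Converting: 0.08874 m³/s × 1000 = 88.74 L/s.

Q ≈ 88.74 L/s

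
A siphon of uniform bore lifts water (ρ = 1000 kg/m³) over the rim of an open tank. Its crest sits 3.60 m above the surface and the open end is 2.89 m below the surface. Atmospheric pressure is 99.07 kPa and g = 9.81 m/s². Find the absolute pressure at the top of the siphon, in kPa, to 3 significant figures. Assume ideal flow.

From the surface to the outlet (both open to atmosphere, surface at rest): v = √(2g·h_out) = √(2·9.81·2.89) = 7.53 m/s.
The bore is uniform, so the speed at the crest is the same v. Bernoulli surface→crest: P_atm = P_top + ½ρv² + ρg·h_top.
P_top = 99070 − ½·1000·7.53² − 1000·9.81·3.60 = 35400 Pa.

35.4 kPa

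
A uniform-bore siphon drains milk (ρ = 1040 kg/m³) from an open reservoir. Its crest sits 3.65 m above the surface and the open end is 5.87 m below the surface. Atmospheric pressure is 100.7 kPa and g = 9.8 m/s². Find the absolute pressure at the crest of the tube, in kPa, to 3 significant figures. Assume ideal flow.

3.67 kPa

From the surface to the outlet (both open to atmosphere, surface at rest): v = √(2g·h_out) = √(2·9.8·5.87) = 10.7 m/s.
Continuity keeps v the same throughout the tube; from surface to crest, P_atm + 0 = P_top + ½ρv² + ρg·h_top.
P_top = 100700 − ½·1040·10.7² − 1040·9.8·3.65 = 3670 Pa.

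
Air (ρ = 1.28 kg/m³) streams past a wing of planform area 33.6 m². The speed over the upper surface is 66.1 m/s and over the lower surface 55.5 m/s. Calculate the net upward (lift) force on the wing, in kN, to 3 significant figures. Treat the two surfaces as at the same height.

The faster flow above has the lower pressure; Bernoulli (same height) gives ΔP = ½ρ(v_up² − v_low²).
ΔP = ½·1.28·(66.1² − 55.5²) = 825 Pa.
Lift = ΔP · A = 825 × 33.6 = 27700 N.

F ≈ 27.7 kN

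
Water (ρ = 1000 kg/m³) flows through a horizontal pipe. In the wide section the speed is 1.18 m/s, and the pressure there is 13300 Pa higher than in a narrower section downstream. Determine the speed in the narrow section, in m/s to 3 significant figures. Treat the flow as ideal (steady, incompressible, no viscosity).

With h₁ = h₂, rearranging Bernoulli gives v₂ = √(v₁² + 2ΔP/ρ).
v₂ = √(1.18² + 2·13300/1000) = √(1.39 + 26.6) = 5.29 m/s.

v₂ ≈ 5.29 m/s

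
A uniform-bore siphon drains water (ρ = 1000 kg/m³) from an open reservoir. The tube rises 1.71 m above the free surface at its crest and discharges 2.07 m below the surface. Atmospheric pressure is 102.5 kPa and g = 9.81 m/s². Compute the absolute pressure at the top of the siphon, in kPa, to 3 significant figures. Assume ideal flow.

65.4 kPa

The outlet speed comes from Torricelli: v = √(2g·2.07) = 6.37 m/s.
With constant cross-section the crest speed equals v; applying Bernoulli from the surface up to the crest, P_top = P_atm − ½ρv² − ρg·h_top.
P_top = 102500 − ½·1000·6.37² − 1000·9.81·1.71 = 65400 Pa.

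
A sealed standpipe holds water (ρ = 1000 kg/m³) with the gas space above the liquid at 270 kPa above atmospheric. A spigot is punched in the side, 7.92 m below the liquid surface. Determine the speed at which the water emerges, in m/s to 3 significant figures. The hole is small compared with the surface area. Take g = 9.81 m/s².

Take point 1 at the surface (v₁ ≈ 0) and point 2 at the hole (at atmospheric pressure). Bernoulli: P₁ + ρg h = P_atm + ½ρv₂².
With P₁ − P_atm = 270000 Pa, v₂ = √(2gh + 2ΔP/ρ) = √(2·9.81·7.92 + 2·270000/1000) = 26.4 m/s.

v ≈ 26.4 m/s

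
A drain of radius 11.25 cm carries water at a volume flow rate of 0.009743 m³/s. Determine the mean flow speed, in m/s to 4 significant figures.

Q = 0.009743 m³/s = 0.009743 m³/s.
v = Q/A = 0.009743 / 0.03976 = 0.2450 m/s.

v = 0.2450 m/s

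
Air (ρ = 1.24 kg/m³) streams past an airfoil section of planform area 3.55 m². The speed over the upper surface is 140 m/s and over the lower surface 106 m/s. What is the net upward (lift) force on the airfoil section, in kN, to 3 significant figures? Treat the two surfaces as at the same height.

From P + ½ρv² = const at equal height, P_low − P_up = ½ρ(v_up² − v_low²).
ΔP = ½·1.24·(140² − 106²) = 5190 Pa.
Lift = ΔP · A = 5190 × 3.55 = 18400 N.

18.4 kN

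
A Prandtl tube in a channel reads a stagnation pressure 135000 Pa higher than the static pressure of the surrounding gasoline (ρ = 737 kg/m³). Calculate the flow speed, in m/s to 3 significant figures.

v ≈ 19.1 m/s

The dynamic pressure equals the rise in static pressure at the stagnation point: ΔP = ½ρv².
v = √(2ΔP/ρ) = √(2·135000/737) = 19.1 m/s.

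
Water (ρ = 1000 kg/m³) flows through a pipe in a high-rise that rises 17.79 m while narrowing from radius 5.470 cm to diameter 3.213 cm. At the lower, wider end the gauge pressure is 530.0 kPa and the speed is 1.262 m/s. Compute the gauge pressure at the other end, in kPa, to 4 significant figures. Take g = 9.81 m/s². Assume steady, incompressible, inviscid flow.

P₂ ≈ 249.2 kPa

The volume flow rate is constant, so v₂ = (A₁/A₂)v₁ = (94.00/8.108)·1.262 = 14.63 m/s.
Applying Bernoulli between the two ends and solving for P₂: P₂ = P₁ + ½ρ(v₁² − v₂²) − ρgΔh.
P₂ = 530000 + ½·1000·(1.262² − 14.63²) − 1000·9.81·(+17.79) = 530000 + (-106200) − (174500) = 249200 Pa.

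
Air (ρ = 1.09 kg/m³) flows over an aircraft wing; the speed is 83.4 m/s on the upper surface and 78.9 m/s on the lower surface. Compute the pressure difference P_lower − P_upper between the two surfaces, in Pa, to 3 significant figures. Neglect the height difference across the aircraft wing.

ΔP ≈ 398 Pa

The pressure is lower where the speed is higher: ΔP = ½ρ(v_up² − v_low²).
ΔP = ½·1.09·(83.4² − 78.9²) = 398 Pa.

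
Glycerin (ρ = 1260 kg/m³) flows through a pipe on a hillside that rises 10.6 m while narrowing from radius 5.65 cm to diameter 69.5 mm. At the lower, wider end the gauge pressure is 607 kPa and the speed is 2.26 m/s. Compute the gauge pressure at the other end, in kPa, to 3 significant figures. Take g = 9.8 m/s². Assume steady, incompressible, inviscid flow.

The volume flow rate is constant, so v₂ = (A₁/A₂)v₁ = (100/37.9)·2.26 = 5.97 m/s.
Applying Bernoulli between the two ends and solving for P₂: P₂ = P₁ + ½ρ(v₁² − v₂²) − ρgΔh.
P₂ = 607000 + ½·1260·(2.26² − 5.97²) − 1260·9.8·(+10.6) = 607000 + (-19300) − (131000) = 457000 Pa.

P₂ = 457 kPa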